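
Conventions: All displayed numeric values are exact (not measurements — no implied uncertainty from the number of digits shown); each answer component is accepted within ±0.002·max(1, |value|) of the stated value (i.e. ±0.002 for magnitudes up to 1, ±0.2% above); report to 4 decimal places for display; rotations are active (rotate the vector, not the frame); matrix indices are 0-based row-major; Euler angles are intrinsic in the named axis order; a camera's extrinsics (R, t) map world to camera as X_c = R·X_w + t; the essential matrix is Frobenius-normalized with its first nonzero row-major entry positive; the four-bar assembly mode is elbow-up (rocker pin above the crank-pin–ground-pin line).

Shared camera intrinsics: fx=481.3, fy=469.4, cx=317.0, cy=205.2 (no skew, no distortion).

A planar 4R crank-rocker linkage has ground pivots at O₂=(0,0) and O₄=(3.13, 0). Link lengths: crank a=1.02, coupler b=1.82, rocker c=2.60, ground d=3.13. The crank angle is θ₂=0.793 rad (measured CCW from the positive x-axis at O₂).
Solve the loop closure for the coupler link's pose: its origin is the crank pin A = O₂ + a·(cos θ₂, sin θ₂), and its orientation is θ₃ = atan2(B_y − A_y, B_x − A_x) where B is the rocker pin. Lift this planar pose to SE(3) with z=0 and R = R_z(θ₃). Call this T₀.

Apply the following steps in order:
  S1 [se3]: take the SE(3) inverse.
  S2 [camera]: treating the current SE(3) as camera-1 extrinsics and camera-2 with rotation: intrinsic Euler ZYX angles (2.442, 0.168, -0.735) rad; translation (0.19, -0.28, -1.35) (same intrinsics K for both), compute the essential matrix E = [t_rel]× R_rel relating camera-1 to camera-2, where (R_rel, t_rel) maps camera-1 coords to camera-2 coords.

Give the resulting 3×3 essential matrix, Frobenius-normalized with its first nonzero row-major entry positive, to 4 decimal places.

source (fourbar_fk): coupler pose = R=[0.5769 -0.8168 0.0000; 0.8168 0.5769 0.0000; 0.0000 0.0000 1.0000], t=(0.7157, 0.7267, 0.0000)
after S1 (invert_se3): R=[0.5769 0.8168 0.0000; -0.8168 0.5769 -0.0000; 0.0000 0.0000 1.0000], t=(-1.0065, 0.1654, 0.0000)
after S2 (essential): [0.0409 0.5667 0.3609; -0.3649 0.3127 -0.5091; 0.0410 -0.2310 -0.0416]

matrix = [0.0409 0.5667 0.3609; -0.3649 0.3127 -0.5091; 0.0410 -0.2310 -0.0416]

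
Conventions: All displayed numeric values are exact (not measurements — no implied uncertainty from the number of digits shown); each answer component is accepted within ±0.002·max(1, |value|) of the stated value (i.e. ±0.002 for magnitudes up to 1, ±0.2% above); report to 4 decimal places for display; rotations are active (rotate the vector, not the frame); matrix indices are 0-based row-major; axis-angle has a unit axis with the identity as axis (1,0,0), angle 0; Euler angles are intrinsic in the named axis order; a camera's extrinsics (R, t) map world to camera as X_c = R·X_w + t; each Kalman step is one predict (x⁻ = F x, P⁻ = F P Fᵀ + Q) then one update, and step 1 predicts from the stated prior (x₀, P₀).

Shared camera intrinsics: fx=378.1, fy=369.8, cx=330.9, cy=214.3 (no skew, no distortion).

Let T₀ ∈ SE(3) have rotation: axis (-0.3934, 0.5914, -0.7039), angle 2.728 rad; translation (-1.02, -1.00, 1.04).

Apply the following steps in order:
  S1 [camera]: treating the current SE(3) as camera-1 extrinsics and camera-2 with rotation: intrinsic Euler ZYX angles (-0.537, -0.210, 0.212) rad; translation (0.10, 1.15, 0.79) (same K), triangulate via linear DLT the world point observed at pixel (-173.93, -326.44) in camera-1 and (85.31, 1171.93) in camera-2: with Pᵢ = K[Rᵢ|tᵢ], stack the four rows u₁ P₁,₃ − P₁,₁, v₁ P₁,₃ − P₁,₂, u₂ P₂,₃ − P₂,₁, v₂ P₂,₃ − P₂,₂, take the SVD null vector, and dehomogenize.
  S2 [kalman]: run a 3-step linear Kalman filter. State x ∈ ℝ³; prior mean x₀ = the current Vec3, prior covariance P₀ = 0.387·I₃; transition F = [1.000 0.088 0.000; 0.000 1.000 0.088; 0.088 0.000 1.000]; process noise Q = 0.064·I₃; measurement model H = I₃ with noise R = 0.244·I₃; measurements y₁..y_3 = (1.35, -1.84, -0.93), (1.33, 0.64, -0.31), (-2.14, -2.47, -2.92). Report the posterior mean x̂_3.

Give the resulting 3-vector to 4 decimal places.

result = (-0.5084, -1.3155, -1.5267)

after S1 (triangulate): (-0.9383, 0.4561, 0.0903)
after S2 (kf_track): (-0.5084, -1.3155, -1.5267)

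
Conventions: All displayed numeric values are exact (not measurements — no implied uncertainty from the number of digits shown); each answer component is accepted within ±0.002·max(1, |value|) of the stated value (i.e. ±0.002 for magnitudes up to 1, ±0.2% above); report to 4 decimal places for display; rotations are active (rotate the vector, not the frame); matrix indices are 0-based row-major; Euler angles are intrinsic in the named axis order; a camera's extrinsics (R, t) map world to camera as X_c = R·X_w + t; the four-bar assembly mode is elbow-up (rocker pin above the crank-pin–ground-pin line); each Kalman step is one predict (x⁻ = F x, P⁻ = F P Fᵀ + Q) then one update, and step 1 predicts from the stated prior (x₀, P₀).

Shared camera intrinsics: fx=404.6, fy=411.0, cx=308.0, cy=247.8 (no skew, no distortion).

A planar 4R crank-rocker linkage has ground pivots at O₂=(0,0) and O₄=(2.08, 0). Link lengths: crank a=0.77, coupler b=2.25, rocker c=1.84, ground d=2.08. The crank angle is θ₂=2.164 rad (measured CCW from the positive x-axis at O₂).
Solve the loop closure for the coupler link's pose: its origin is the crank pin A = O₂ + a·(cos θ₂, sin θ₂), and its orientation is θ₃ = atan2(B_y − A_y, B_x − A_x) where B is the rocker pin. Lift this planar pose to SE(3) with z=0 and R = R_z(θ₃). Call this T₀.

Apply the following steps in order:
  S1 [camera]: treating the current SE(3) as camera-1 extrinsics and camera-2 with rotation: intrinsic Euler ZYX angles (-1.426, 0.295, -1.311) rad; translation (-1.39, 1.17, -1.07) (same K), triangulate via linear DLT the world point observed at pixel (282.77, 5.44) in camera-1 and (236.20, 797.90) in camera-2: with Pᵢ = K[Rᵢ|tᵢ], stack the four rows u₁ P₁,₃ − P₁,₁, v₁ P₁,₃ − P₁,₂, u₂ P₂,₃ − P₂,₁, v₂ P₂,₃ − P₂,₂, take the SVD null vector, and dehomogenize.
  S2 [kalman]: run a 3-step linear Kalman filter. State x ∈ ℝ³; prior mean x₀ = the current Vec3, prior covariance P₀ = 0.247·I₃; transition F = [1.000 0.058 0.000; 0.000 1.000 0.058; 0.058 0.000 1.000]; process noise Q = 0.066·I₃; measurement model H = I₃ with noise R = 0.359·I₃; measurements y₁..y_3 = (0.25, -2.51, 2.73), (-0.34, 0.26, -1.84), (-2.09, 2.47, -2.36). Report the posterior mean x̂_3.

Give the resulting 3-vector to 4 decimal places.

source (fourbar_fk): coupler pose = R=[0.8685 -0.4957 0.0000; 0.4957 0.8685 0.0000; 0.0000 0.0000 1.0000], t=(-0.4304, 0.6384, 0.0000)
after S1 (triangulate): (-0.5267, -1.5790, 1.6856)
after S2 (kf_track): (-1.0238, 0.1941, -0.4718)

result = (-1.0238, 0.1941, -0.4718)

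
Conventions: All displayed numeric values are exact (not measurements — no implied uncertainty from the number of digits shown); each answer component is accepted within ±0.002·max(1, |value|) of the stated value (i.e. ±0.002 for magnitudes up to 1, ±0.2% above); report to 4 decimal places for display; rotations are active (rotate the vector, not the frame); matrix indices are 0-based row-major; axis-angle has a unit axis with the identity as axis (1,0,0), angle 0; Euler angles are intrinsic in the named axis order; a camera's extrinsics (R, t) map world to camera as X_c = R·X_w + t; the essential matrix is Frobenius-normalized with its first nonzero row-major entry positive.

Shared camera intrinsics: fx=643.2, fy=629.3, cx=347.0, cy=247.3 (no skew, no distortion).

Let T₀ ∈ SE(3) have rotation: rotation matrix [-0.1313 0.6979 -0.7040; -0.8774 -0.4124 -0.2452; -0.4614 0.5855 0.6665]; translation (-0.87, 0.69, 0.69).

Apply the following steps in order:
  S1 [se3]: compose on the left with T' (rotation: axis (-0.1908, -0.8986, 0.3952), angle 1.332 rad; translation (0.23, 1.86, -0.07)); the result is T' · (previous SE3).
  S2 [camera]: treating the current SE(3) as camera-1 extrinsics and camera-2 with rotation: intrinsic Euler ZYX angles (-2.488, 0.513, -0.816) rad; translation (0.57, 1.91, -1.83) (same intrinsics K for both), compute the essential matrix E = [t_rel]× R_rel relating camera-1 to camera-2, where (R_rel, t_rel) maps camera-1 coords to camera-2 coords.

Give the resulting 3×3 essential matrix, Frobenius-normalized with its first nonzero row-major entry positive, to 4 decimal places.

after S1 (compose_se3): R=[0.6168 -0.2561 -0.7443; -0.7764 -0.0426 -0.6288; 0.1293 0.9657 -0.2251], t=(-0.8167, 1.9414, -0.8490)
after S2 (essential): [0.2072 0.6447 -0.1882; 0.4714 -0.2754 -0.4463; 0.0126 -0.0917 -0.0128]

matrix = [0.2072 0.6447 -0.1882; 0.4714 -0.2754 -0.4463; 0.0126 -0.0917 -0.0128]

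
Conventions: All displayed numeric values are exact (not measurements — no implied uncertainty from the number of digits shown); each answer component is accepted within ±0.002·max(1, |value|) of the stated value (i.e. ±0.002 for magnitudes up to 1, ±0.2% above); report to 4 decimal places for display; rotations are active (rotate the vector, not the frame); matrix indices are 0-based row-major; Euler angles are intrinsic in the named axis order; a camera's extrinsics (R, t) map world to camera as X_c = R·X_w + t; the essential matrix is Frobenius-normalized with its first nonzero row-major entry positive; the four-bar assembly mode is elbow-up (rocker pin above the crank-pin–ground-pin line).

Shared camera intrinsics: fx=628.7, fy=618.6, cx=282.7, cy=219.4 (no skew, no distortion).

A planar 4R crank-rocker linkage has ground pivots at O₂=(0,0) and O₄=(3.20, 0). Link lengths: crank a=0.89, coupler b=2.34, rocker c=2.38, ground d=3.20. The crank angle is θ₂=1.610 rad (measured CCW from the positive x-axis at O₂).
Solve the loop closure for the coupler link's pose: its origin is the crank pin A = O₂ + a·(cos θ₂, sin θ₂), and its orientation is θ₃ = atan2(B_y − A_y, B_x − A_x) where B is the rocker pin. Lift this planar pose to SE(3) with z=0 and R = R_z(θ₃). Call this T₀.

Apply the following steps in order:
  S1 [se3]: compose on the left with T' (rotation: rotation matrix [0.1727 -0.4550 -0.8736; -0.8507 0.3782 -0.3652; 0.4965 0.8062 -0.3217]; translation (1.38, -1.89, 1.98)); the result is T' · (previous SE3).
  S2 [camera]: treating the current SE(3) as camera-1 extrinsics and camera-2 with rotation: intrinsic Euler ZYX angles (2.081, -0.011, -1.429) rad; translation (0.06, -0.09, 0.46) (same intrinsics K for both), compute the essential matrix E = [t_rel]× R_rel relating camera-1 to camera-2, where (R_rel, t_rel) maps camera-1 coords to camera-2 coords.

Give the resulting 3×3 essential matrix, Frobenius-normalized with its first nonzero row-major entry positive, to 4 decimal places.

source (fourbar_fk): coupler pose = R=[0.8677 -0.4972 0.0000; 0.4972 0.8677 0.0000; 0.0000 0.0000 1.0000], t=(-0.0349, 0.8893, 0.0000)
after S1 (compose_se3): R=[-0.0763 -0.4806 -0.8736; -0.5501 0.7511 -0.3652; 0.8316 0.4527 -0.3217], t=(0.9693, -1.5240, 2.6797)
after S2 (essential): [0.2617 -0.5742 -0.3027; -0.0001 -0.1014 -0.0412; -0.6350 -0.3052 0.0439]

matrix = [0.2617 -0.5742 -0.3027; -0.0001 -0.1014 -0.0412; -0.6350 -0.3052 0.0439]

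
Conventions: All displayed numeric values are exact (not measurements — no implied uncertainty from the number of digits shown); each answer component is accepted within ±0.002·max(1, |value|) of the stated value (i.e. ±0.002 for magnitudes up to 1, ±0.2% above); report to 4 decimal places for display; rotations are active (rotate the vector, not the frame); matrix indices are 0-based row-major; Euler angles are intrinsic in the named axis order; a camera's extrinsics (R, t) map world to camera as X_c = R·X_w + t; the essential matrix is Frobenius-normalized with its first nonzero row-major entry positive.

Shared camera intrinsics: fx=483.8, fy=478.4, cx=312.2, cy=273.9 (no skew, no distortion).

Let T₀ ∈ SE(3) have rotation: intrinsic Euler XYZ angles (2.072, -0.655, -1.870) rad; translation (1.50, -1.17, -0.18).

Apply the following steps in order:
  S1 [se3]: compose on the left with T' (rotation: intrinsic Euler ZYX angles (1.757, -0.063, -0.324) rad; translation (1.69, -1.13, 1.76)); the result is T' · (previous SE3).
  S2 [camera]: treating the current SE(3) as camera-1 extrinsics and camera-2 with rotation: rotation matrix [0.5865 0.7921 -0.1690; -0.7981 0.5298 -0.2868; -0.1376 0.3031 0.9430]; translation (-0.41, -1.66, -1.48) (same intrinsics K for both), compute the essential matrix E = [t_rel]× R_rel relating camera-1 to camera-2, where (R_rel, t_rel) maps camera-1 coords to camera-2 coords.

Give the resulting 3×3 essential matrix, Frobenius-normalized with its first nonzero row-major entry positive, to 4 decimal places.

matrix = [0.4041 -0.4344 -0.3633; 0.1065 0.2821 -0.3945; -0.0050 -0.4105 0.3178]

after S1 (compose_se3): R=[-0.3066 0.3674 0.8781; -0.2369 0.8640 -0.4443; -0.9219 -0.3443 -0.1779], t=(2.5615, 0.5446, 2.0559)
after S2 (essential): [0.4041 -0.4344 -0.3633; 0.1065 0.2821 -0.3945; -0.0050 -0.4105 0.3178]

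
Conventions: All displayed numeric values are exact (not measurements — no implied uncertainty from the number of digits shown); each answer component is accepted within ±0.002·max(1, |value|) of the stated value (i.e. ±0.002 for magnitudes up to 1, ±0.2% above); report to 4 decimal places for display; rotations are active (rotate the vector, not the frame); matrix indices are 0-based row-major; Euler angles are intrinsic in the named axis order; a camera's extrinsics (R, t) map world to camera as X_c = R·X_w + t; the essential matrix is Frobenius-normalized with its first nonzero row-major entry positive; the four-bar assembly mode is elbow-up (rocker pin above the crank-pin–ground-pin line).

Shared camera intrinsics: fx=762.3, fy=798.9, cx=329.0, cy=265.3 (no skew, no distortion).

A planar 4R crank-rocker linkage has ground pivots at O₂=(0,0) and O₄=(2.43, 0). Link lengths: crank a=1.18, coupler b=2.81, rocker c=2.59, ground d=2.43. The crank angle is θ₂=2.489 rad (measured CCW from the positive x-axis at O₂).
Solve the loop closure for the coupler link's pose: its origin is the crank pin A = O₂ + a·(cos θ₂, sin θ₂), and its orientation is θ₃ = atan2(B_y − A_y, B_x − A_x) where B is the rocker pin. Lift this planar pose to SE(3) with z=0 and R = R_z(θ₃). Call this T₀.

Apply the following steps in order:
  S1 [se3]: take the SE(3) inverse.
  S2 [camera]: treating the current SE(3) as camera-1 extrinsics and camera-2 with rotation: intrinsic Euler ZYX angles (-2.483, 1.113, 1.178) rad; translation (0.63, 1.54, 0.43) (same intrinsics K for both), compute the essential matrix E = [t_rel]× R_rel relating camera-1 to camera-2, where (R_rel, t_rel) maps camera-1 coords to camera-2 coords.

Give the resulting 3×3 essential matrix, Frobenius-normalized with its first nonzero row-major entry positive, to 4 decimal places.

source (fourbar_fk): coupler pose = R=[0.8130 -0.5823 0.0000; 0.5823 0.8130 0.0000; 0.0000 0.0000 1.0000], t=(-0.9375, 0.7166, 0.0000)
after S1 (invert_se3): R=[0.8130 0.5823 0.0000; -0.5823 0.8130 0.0000; 0.0000 0.0000 1.0000], t=(0.3450, -1.1284, 0.0000)
after S2 (essential): [0.1644 0.6172 -0.2064; -0.1714 -0.2637 -0.4815; 0.0640 -0.0543 0.4602]

matrix = [0.1644 0.6172 -0.2064; -0.1714 -0.2637 -0.4815; 0.0640 -0.0543 0.4602]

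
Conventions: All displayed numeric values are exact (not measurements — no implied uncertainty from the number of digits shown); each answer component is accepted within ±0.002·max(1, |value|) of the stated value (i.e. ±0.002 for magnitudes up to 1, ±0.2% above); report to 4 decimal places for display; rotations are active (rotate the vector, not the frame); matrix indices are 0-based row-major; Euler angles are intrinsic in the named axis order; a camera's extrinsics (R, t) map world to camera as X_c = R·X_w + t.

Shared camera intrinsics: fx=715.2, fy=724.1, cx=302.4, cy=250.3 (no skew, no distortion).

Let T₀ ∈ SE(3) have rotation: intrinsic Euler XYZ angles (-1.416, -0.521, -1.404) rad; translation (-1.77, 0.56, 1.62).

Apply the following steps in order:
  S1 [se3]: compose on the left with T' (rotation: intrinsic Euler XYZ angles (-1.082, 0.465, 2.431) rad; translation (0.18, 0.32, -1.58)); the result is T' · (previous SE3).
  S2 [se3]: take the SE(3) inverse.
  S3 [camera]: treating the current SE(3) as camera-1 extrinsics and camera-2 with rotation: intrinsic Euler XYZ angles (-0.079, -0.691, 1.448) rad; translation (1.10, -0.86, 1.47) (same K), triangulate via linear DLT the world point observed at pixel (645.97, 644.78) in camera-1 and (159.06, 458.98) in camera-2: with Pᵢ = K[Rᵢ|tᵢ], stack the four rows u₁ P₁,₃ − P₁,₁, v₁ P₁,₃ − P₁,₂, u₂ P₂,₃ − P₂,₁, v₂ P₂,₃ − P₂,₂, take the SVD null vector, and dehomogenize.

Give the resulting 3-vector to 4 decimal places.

after S1 (compose_se3): R=[0.3861 -0.9167 -0.1024; 0.8731 0.3990 -0.2800; 0.2976 0.0187 0.9545], t=(1.7791, 0.4704, 0.2884)
after S2 (invert_se3): R=[0.3861 0.8731 0.2976; -0.9167 0.3990 0.0187; -0.1024 -0.2800 0.9545], t=(-1.1835, 1.4379, 0.0386)
after S3 (triangulate): (1.3117, 0.8710, 1.5318)

result = (1.3117, 0.8710, 1.5318)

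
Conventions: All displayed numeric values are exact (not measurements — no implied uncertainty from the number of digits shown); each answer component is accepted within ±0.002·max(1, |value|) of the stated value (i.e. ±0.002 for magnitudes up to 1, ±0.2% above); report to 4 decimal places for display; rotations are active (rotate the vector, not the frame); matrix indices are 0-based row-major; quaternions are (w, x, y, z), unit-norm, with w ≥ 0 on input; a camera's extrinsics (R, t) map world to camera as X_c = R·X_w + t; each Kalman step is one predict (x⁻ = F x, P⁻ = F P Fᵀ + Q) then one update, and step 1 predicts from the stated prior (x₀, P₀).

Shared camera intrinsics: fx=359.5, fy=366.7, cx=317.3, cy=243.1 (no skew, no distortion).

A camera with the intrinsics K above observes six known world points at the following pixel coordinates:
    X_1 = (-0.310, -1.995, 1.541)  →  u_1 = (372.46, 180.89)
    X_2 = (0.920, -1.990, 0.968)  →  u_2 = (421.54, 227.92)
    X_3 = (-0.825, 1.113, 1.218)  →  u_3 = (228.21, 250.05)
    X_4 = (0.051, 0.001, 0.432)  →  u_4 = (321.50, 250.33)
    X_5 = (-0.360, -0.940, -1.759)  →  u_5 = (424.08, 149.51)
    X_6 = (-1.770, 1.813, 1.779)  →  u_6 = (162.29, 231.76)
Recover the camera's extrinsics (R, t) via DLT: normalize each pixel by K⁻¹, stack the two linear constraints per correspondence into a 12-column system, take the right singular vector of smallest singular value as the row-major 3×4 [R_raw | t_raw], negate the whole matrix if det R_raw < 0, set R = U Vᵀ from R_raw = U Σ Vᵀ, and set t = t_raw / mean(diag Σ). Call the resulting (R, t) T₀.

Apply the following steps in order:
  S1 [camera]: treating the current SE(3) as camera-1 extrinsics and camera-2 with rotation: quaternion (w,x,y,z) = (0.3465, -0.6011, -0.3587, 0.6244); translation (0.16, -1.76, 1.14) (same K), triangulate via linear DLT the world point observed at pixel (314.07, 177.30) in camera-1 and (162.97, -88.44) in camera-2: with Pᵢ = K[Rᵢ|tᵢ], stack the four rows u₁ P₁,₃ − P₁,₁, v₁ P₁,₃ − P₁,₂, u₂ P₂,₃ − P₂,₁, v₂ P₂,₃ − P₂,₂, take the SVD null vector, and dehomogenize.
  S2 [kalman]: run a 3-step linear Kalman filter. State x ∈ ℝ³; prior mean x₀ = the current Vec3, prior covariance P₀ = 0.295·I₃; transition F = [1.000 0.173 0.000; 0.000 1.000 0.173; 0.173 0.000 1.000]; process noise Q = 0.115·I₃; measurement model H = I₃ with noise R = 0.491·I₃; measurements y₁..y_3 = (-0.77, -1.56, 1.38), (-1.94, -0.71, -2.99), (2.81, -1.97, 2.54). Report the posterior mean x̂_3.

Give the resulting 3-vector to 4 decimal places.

source (pnp_recover): camera pose = R=[0.5787 -0.7729 -0.2602; 0.8117 0.5766 0.0928; 0.0783 -0.2649 0.9611], t=(0.1500, 0.0300, 5.2597)
after S1 (triangulate): (-1.0034, -0.9013, 1.2504)
after S2 (kf_track): (0.1251, -1.1198, 0.5888)

result = (0.1251, -1.1198, 0.5888)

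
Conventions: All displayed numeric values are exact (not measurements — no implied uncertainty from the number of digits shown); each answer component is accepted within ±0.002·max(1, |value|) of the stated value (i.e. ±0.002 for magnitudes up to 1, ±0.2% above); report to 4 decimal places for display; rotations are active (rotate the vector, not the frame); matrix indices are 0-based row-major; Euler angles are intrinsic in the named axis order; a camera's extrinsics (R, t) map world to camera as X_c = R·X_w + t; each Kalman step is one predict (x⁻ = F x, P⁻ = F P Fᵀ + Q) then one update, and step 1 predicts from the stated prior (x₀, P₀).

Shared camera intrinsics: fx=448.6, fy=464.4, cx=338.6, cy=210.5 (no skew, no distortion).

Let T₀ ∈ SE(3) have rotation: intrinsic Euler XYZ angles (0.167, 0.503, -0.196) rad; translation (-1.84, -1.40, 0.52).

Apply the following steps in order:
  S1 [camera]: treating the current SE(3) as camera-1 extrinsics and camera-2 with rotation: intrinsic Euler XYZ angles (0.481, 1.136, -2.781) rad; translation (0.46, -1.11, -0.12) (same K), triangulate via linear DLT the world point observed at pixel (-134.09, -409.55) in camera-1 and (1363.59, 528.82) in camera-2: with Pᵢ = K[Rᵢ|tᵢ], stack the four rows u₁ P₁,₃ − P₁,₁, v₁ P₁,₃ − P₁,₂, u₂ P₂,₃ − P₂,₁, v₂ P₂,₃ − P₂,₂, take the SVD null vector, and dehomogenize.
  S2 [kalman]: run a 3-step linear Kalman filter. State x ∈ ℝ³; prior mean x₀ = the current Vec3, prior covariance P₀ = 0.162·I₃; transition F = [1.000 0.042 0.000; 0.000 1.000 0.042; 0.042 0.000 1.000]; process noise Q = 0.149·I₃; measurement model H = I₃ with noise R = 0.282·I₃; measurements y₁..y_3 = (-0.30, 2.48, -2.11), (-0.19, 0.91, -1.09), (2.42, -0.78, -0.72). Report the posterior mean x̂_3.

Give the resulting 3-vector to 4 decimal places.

after S1 (triangulate): (-1.2580, -1.6827, 1.5256)
after S2 (kf_track): (1.0092, -0.0461, -0.7367)

result = (1.0092, -0.0461, -0.7367)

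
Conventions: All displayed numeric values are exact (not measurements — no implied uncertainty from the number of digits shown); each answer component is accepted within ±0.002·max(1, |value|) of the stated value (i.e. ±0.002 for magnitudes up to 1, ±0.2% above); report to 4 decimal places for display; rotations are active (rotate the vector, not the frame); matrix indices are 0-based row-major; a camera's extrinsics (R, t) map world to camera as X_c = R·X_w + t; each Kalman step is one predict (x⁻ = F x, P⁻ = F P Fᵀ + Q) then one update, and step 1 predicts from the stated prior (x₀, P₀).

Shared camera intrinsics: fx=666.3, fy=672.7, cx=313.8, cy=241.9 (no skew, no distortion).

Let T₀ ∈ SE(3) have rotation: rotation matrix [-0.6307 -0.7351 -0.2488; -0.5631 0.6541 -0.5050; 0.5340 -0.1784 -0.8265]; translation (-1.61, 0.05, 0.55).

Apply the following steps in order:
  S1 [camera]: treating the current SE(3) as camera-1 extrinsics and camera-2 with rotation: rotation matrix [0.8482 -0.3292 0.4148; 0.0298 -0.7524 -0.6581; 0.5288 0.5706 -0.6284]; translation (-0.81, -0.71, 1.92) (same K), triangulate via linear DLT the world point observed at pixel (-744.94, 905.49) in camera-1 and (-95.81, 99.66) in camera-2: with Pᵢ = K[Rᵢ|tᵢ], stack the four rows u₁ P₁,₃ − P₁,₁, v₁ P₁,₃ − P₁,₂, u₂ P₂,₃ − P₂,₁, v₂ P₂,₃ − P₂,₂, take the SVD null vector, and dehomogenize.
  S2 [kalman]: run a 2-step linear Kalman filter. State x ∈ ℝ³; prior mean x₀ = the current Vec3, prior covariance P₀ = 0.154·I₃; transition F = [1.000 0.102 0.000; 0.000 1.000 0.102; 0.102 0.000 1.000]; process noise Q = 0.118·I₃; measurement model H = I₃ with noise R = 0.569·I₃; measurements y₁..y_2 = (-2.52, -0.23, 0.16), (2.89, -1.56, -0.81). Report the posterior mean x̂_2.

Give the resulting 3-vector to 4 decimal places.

result = (0.3443, -0.3822, -0.6820)

after S1 (triangulate): (-0.3044, 0.5100, -0.8462)
after S2 (kf_track): (0.3443, -0.3822, -0.6820)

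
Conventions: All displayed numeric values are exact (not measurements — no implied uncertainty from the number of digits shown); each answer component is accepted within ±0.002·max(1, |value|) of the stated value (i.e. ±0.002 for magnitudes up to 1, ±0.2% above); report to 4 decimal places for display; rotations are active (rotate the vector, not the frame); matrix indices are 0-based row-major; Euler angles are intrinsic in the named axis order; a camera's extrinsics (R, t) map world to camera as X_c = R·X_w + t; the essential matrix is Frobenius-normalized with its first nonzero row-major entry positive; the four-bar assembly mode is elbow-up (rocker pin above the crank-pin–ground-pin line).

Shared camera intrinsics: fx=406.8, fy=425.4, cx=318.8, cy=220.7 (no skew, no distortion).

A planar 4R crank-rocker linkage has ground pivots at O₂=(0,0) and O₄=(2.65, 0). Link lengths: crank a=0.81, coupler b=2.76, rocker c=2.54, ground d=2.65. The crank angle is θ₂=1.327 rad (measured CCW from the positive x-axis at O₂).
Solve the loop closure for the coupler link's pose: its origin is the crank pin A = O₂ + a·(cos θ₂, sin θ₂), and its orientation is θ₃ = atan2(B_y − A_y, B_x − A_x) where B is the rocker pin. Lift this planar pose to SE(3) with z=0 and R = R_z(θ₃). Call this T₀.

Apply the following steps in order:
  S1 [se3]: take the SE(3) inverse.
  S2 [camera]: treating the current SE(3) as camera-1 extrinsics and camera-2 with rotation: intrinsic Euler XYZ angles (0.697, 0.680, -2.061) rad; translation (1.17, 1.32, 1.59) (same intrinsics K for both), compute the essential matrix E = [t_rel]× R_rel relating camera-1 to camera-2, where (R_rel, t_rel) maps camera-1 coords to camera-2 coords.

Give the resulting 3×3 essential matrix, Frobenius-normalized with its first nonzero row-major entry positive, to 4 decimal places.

source (fourbar_fk): coupler pose = R=[0.7777 -0.6287 0.0000; 0.6287 0.7777 0.0000; 0.0000 0.0000 1.0000], t=(0.1955, 0.7860, 0.0000)
after S1 (invert_se3): R=[0.7777 0.6287 0.0000; -0.6287 0.7777 0.0000; 0.0000 0.0000 1.0000], t=(-0.6462, -0.4883, 0.0000)
after S2 (essential): [0.0584 0.2935 -0.3700; -0.4218 -0.4164 0.1207; 0.4077 -0.0033 0.4913]

matrix = [0.0584 0.2935 -0.3700; -0.4218 -0.4164 0.1207; 0.4077 -0.0033 0.4913]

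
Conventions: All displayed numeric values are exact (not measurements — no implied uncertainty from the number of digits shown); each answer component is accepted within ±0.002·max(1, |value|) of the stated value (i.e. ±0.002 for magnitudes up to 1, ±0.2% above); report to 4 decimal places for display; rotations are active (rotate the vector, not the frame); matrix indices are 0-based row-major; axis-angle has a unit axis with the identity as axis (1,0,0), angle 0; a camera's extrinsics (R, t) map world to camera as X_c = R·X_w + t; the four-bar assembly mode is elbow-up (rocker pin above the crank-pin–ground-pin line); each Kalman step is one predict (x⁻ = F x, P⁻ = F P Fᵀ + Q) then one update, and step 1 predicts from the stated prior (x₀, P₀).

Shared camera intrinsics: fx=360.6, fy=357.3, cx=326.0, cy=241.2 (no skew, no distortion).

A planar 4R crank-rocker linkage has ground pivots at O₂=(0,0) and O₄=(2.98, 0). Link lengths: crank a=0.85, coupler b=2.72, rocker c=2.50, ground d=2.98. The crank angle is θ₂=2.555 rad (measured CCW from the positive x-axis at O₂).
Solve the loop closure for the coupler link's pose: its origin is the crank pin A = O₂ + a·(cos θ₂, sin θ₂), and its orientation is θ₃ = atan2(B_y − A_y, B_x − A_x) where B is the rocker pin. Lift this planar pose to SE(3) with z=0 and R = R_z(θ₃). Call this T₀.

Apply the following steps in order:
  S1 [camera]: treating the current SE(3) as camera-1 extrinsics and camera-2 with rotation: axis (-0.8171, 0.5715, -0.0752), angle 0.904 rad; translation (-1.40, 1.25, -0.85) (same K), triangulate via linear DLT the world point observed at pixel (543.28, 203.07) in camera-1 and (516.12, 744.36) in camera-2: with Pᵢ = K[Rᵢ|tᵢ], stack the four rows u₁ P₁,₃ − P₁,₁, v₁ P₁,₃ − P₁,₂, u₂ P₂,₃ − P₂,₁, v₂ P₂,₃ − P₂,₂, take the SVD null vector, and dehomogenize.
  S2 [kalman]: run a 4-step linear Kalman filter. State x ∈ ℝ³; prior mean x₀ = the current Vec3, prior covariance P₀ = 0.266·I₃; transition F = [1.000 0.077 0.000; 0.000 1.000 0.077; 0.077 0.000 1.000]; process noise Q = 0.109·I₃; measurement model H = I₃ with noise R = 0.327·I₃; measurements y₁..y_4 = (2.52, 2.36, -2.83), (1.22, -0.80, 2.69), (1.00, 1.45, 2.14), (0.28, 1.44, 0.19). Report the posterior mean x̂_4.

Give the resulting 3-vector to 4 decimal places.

source (fourbar_fk): coupler pose = R=[0.8193 -0.5733 0.0000; 0.5733 0.8193 0.0000; 0.0000 0.0000 1.0000], t=(-0.7079, 0.4705, 0.0000)
after S1 (triangulate): (0.9672, -1.4488, 1.5188)
after S2 (kf_track): (0.8938, 1.0354, 1.0001)

result = (0.8938, 1.0354, 1.0001)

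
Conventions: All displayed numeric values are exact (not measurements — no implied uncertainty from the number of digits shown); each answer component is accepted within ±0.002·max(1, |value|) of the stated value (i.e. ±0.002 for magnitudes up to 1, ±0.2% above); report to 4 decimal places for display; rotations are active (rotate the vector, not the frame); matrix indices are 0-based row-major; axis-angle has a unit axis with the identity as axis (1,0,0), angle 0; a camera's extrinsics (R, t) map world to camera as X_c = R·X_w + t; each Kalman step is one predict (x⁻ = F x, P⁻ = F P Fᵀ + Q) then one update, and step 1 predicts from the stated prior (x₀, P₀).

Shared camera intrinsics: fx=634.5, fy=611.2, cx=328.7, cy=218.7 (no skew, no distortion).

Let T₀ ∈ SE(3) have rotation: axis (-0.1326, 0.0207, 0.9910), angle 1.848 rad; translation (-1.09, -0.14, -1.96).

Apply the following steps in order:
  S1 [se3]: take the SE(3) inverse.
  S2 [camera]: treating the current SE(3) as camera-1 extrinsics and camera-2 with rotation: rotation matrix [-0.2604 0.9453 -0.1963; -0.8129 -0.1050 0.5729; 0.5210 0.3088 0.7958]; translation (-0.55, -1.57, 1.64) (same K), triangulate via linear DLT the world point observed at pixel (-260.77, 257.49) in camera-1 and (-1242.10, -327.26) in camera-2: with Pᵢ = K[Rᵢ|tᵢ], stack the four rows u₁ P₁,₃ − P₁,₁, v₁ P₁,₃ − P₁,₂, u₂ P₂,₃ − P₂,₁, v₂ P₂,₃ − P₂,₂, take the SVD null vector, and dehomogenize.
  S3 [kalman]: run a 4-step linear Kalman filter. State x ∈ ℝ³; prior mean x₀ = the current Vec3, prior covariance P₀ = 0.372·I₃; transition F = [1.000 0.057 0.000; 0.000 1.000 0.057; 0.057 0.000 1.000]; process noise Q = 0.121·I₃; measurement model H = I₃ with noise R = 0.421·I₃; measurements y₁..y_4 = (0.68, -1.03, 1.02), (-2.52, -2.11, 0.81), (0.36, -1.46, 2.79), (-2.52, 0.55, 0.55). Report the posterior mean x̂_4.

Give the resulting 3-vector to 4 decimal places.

after S1 (invert_se3): R=[-0.2514 0.9496 -0.1873; -0.9566 -0.2732 -0.1014; -0.1475 0.1537 0.9771], t=(-0.5081, -1.2797, 1.7758)
after S2 (triangulate): (-1.0469, -1.4080, -0.0142)
after S3 (kf_track): (-1.4332, -0.6148, 1.0996)

result = (-1.4332, -0.6148, 1.0996)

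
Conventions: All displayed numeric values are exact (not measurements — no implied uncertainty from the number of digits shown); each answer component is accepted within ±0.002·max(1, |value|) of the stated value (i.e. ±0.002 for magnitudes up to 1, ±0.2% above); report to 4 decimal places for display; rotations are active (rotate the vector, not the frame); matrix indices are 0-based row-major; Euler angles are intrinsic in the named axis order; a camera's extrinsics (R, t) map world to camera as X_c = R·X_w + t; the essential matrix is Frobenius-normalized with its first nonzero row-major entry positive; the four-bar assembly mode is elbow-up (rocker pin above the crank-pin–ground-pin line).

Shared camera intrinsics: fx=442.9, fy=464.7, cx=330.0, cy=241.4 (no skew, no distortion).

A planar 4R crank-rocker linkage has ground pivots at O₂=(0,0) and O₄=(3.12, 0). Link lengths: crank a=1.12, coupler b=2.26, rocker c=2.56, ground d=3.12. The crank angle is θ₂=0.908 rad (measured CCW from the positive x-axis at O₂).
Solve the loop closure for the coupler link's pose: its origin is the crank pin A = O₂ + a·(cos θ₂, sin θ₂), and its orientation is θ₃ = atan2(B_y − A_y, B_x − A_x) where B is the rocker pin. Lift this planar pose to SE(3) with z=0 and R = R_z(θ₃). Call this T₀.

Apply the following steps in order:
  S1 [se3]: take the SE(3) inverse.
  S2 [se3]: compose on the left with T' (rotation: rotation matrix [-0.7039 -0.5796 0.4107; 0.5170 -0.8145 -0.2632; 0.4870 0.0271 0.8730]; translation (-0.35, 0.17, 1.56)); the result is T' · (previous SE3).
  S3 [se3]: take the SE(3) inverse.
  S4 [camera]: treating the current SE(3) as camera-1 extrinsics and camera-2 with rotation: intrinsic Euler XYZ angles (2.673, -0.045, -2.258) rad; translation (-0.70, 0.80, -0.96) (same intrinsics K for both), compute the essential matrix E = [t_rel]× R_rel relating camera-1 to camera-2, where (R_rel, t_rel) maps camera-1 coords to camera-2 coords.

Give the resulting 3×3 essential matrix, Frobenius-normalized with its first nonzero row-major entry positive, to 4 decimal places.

matrix = [0.0699 -0.5227 -0.2812; -0.6585 -0.1954 -0.0240; -0.2368 0.2875 0.1781]

source (fourbar_fk): coupler pose = R=[0.7266 -0.6870 0.0000; 0.6870 0.7266 0.0000; 0.0000 0.0000 1.0000], t=(0.6892, 0.8829, 0.0000)
after S1 (invert_se3): R=[0.7266 0.6870 0.0000; -0.6870 0.7266 0.0000; 0.0000 0.0000 1.0000], t=(-1.1073, -0.1681, 0.0000)
after S2 (compose_se3): R=[-0.1133 -0.9047 0.4107; 0.9353 -0.2366 -0.2632; 0.3353 0.3543 0.8730], t=(0.5268, -0.2656, 1.0162)
after S3 (invert_se3): R=[-0.1133 0.9353 0.3353; -0.9047 -0.2366 0.3543; 0.4107 -0.2632 0.8730], t=(-0.0326, 0.0538, -1.1734)
after S4 (essential): [0.0699 -0.5227 -0.2812; -0.6585 -0.1954 -0.0240; -0.2368 0.2875 0.1781]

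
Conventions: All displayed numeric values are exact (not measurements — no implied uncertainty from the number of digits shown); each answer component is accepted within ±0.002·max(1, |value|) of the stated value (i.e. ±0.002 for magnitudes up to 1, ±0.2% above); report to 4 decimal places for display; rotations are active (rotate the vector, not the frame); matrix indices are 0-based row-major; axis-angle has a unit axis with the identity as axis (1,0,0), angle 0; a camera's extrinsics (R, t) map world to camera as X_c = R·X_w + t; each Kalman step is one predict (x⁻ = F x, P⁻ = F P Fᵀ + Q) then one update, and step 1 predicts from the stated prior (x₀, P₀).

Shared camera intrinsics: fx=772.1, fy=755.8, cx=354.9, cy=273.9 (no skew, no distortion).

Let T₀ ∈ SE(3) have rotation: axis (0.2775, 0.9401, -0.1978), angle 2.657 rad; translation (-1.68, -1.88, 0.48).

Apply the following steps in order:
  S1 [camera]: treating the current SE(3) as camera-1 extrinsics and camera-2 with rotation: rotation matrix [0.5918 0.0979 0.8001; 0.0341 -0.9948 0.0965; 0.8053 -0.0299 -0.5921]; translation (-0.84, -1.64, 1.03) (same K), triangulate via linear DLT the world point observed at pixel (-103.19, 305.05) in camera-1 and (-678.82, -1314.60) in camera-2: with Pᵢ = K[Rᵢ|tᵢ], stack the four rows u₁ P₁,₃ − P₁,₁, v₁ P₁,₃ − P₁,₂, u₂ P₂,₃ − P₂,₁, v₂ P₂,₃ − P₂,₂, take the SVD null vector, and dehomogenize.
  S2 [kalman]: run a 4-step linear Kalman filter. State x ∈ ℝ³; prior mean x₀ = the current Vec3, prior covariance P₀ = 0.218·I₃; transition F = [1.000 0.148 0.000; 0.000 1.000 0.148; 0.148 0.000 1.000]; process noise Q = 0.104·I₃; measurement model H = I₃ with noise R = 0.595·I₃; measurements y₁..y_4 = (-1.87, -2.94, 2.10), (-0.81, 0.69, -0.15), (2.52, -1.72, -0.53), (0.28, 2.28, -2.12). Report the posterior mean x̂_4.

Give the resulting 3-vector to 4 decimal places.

result = (0.3199, 0.4068, -0.9120)

after S1 (triangulate): (-0.3735, 1.6735, -1.6464)
after S2 (kf_track): (0.3199, 0.4068, -0.9120)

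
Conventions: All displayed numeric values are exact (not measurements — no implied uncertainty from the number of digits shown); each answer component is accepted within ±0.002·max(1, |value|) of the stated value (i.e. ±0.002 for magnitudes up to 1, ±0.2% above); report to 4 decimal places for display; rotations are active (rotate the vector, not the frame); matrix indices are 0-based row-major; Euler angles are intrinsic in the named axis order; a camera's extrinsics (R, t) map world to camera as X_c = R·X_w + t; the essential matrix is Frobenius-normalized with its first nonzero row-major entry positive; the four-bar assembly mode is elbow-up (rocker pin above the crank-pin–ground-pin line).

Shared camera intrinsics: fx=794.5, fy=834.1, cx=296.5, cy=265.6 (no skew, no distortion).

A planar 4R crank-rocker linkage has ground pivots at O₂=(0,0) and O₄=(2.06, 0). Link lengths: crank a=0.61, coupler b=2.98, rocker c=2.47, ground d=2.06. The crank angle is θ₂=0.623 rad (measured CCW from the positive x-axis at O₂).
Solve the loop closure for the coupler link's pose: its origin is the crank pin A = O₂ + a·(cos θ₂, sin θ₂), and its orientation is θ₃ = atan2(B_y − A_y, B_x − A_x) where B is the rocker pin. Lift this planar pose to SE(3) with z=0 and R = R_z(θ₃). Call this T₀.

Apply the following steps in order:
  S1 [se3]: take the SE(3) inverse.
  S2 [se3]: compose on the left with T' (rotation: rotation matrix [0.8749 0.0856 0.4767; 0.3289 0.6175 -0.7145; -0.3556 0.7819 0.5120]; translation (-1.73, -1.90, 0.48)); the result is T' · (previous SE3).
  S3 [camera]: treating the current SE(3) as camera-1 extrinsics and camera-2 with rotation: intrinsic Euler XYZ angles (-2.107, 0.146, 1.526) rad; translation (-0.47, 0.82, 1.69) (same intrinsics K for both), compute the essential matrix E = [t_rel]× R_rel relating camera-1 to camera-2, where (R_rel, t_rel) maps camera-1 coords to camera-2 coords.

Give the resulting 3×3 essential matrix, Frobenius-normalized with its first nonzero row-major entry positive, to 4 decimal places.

source (fourbar_fk): coupler pose = R=[0.7297 -0.6838 0.0000; 0.6838 0.7297 0.0000; 0.0000 0.0000 1.0000], t=(0.4954, 0.3559, 0.0000)
after S1 (invert_se3): R=[0.7297 0.6838 0.0000; -0.6838 0.7297 0.0000; 0.0000 0.0000 1.0000], t=(-0.6049, 0.0790, 0.0000)
after S2 (compose_se3): R=[0.5798 0.6607 0.4767; -0.1822 0.6755 -0.7145; -0.7941 0.3274 0.5121], t=(-2.2524, -2.0502, 0.7568)
after S3 (essential): [0.0478 0.0113 -0.1246; -0.6227 0.2233 0.2361; -0.1661 0.2452 -0.6333]

matrix = [0.0478 0.0113 -0.1246; -0.6227 0.2233 0.2361; -0.1661 0.2452 -0.6333]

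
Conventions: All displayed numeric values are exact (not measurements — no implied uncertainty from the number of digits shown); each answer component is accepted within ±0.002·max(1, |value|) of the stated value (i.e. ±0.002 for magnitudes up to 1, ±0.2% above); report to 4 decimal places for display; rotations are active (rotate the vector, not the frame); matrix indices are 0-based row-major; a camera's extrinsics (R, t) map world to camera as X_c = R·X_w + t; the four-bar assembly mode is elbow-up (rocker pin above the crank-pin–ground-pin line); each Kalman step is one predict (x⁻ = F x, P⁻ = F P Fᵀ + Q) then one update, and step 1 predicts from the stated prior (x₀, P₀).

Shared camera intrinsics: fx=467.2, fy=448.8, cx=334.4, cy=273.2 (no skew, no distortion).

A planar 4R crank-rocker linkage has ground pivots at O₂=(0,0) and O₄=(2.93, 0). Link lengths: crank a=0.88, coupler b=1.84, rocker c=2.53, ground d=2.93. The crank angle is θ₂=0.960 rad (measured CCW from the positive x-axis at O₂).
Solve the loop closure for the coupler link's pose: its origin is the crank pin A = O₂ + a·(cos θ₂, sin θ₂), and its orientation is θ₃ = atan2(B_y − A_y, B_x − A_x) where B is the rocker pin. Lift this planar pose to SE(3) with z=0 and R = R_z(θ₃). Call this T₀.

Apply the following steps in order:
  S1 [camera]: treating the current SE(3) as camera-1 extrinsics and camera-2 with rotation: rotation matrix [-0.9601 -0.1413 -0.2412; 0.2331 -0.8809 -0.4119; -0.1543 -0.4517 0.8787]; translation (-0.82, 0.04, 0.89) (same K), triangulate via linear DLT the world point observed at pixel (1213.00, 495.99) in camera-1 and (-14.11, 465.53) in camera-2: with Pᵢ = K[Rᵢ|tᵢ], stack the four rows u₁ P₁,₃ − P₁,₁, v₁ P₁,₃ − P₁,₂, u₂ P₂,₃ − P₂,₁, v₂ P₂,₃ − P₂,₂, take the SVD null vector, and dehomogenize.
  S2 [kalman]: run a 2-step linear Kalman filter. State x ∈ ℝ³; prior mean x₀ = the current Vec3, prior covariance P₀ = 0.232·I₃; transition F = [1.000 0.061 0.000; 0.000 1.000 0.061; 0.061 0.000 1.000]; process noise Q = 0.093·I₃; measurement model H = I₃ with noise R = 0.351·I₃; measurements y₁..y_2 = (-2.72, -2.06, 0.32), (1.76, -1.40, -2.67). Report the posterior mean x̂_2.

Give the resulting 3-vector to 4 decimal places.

source (fourbar_fk): coupler pose = R=[0.6140 -0.7893 0.0000; 0.7893 0.6140 0.0000; 0.0000 0.0000 1.0000], t=(0.5047, 0.7209, 0.0000)
after S1 (triangulate): (0.9513, -1.4401, 1.1834)
after S2 (kf_track): (0.1496, -1.5814, -0.7020)

result = (0.1496, -1.5814, -0.7020)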